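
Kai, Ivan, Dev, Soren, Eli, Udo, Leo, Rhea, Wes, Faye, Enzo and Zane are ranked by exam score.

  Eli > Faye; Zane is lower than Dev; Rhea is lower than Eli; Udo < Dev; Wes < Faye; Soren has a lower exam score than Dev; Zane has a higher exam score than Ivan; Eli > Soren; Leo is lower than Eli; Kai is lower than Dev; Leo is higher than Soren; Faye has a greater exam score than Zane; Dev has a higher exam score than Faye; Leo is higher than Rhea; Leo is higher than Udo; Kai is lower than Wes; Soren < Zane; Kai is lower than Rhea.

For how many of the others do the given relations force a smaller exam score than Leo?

4

From Leo the given relations immediately reach Udo, Rhea, Soren.
From those, Kai — 4 in total.
No other element is forced below Leo by the given relations, so the count is 4.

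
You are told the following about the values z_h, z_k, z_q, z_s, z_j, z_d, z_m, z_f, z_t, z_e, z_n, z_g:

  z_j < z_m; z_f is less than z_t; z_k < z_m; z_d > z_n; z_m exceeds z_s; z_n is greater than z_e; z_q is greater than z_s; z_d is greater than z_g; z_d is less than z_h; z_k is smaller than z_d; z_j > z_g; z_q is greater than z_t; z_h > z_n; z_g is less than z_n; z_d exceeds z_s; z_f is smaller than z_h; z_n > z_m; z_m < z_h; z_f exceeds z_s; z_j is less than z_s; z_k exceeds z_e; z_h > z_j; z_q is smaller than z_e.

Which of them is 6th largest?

z_e

Piecing the relations together gives one ordering: z_g < z_j < z_s < z_f < z_t < z_q < z_e < z_k < z_m < z_n < z_d < z_h.
The 6th largest is z_e.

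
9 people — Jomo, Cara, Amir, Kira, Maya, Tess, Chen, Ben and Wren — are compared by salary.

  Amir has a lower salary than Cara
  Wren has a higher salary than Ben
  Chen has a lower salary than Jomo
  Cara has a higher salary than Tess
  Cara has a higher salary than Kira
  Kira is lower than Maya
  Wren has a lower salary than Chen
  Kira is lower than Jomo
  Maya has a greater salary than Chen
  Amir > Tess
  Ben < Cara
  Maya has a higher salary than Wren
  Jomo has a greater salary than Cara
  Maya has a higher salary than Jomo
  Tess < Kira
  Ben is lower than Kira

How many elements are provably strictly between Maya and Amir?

2

Chaining upward from Amir reaches: Cara, Jomo.
Chaining downward from Maya reaches: Tess, Ben, Kira, Wren, Cara, Chen, Jomo.
Strictly between Amir and Maya are those in both lists: Cara, Jomo — 2 elements.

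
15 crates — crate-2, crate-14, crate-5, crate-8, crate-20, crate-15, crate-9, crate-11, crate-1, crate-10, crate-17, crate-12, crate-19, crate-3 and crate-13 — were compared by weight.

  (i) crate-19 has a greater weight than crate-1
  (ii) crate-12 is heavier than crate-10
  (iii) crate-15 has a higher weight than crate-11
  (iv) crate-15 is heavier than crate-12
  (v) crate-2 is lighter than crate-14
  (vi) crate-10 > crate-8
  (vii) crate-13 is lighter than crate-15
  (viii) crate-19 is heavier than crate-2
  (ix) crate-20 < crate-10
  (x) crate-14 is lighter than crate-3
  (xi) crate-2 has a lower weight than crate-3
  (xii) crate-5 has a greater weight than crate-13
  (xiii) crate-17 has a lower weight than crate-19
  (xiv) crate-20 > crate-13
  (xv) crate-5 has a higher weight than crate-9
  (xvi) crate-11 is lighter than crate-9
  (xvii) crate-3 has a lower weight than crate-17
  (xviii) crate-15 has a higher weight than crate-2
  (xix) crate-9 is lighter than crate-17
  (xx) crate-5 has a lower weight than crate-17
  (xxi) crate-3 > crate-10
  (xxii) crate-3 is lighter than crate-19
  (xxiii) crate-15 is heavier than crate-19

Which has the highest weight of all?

crate-15

Chaining downward from crate-15: directly below it, crate-11, crate-13, crate-2, crate-12, crate-19; then crate-10, crate-1, crate-3, crate-17; then crate-8, crate-9, crate-20, crate-5, crate-14.
That covers every other element, and nothing is given above crate-15, so crate-15 is the highest weight.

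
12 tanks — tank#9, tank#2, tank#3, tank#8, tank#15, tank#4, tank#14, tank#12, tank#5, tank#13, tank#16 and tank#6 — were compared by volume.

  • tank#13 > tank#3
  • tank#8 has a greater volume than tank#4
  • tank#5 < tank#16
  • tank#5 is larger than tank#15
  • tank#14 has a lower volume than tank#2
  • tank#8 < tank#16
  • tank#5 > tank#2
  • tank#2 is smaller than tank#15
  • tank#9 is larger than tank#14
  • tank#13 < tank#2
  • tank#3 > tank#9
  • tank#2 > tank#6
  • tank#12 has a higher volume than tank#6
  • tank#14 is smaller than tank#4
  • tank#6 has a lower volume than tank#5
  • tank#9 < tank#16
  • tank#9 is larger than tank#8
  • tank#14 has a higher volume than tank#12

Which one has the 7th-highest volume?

tank#9

Piecing the relations together gives one ordering: tank#6 < tank#12 < tank#14 < tank#4 < tank#8 < tank#9 < tank#3 < tank#13 < tank#2 < tank#15 < tank#5 < tank#16.
The 7th largest is tank#9.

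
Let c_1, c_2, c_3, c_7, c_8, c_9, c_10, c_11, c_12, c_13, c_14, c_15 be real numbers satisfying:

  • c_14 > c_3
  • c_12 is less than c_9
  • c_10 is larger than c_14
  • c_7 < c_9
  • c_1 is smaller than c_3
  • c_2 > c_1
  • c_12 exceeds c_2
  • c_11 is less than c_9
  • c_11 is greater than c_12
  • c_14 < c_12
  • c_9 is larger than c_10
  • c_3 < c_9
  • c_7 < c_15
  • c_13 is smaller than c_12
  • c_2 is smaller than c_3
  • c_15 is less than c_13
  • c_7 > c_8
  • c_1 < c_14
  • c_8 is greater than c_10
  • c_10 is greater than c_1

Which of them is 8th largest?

Chaining the given pairs: c_1 < c_2 < c_3 < c_14 < c_10 < c_8 < c_7 < c_15 < c_13 < c_12 < c_11 < c_9.
The 8th largest is c_10.

c_10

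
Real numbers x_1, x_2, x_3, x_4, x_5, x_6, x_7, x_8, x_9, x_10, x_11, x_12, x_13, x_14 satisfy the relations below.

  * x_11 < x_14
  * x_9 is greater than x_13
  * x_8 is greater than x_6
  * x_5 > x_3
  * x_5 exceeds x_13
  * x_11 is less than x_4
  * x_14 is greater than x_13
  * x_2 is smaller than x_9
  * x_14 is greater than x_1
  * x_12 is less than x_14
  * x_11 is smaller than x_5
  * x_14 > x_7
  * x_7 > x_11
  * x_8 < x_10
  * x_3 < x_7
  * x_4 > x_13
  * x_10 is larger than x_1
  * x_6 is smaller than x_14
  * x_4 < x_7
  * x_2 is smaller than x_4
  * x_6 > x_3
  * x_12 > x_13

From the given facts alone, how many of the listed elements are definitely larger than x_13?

From x_13 the given relations immediately reach x_5, x_4, x_12, x_9, x_14.
From those, x_7 — 6 in total.
Nothing else is reachable above x_13; 6 in all.

6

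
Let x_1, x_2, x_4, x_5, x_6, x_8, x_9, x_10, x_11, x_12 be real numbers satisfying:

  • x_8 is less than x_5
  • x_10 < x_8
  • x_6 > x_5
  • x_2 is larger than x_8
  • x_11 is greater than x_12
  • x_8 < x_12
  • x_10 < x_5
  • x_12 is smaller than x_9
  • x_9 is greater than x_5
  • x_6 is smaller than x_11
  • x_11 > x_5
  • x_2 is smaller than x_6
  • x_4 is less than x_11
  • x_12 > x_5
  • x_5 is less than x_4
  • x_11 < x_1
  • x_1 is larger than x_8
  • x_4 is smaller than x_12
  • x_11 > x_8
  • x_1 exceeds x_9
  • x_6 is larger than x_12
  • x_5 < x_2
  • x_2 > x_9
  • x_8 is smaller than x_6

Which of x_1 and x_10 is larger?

x_1

x_10 < x_8 and x_8 < x_5 give x_10 < x_5.
Then x_5 < x_4 extends the chain to x_4.
With x_4 < x_12: x_10 < x_8 < x_5 < x_4 < x_12.
With x_12 < x_9: x_10 < x_8 < x_5 < x_4 < x_12 < x_9.
With x_9 < x_2: x_10 < x_8 < x_5 < x_4 < x_12 < x_9 < x_2.
With x_2 < x_6: x_10 < x_8 < x_5 < x_4 < x_12 < x_9 < x_2 < x_6.
With x_6 < x_11: x_10 < x_8 < x_5 < x_4 < x_12 < x_9 < x_2 < x_6 < x_11.
Then x_11 < x_1 extends the chain to x_1.
So x_10 < x_1; x_1 is the larger of the two.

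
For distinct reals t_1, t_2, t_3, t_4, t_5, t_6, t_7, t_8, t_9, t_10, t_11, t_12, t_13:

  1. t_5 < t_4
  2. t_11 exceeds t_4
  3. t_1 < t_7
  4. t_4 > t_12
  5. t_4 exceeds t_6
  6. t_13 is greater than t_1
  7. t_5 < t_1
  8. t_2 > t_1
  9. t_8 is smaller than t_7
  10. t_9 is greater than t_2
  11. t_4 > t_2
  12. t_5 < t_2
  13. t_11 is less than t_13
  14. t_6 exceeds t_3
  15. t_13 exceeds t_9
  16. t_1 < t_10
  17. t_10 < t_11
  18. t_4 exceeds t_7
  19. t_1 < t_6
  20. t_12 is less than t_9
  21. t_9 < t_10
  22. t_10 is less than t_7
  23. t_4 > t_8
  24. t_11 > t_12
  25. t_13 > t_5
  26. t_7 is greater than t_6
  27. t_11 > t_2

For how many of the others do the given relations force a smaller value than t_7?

9

Directly below t_7: t_8, t_1, t_6, t_10.
One step further: t_5, t_3, t_9 (7 so far).
One step further: t_12, t_2 (9 so far).
Nothing else is reachable below t_7; 9 in all.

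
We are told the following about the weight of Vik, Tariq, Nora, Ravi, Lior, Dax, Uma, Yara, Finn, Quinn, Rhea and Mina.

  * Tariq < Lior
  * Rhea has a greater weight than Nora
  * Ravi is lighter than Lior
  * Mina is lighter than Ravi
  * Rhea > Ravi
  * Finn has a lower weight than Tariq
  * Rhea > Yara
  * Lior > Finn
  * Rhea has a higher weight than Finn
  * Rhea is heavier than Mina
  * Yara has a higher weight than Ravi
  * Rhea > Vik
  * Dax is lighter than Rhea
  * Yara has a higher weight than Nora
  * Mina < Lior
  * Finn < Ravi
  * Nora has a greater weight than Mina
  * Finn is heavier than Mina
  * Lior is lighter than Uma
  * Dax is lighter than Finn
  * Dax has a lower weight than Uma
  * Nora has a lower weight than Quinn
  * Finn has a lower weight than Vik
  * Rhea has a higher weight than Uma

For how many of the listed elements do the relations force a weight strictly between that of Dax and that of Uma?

4

Chaining upward from Dax reaches: Finn, Ravi, Tariq, Yara, Vik, Lior, Rhea.
Chaining downward from Uma reaches: Mina, Finn, Ravi, Tariq, Lior.
Strictly between Dax and Uma are those in both lists: Finn, Ravi, Tariq, Lior — 4 elements.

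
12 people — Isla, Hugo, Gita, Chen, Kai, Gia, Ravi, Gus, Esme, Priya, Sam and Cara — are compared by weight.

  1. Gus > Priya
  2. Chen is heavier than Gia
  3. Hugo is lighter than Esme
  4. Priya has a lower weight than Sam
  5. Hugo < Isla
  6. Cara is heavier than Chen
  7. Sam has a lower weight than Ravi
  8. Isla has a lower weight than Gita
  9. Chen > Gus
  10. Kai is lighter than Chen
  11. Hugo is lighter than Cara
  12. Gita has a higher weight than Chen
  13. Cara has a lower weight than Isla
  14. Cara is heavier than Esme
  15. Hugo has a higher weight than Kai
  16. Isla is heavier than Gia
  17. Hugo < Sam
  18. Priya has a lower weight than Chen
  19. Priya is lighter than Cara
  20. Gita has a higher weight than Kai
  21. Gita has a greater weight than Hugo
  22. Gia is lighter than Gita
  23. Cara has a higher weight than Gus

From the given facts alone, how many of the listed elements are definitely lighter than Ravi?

The elements the relations force below Ravi are Priya, Kai, Hugo, Sam — no chain reaches any other.
That is 4.

4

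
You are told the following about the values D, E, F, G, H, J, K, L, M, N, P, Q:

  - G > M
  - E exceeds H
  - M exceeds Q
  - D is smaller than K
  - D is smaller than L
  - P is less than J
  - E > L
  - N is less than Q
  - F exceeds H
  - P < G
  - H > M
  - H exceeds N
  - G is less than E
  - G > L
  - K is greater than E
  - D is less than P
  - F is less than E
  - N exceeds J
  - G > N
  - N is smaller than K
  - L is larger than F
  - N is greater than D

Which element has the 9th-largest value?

The consecutive relations fix a unique order: D < P < J < N < Q < M < H < F < L < G < E < K.
The 9th largest is N.

N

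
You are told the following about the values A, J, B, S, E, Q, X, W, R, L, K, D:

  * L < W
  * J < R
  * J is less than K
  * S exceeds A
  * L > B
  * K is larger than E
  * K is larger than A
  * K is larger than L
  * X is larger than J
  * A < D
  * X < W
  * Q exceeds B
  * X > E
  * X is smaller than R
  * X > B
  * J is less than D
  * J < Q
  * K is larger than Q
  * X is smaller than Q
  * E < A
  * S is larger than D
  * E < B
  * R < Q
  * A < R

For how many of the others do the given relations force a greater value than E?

From E the given relations immediately reach A, B, X, K.
From those, L, W, D, R, Q, S — 10 in total.
Nothing else is reachable above E; 10 in all.

10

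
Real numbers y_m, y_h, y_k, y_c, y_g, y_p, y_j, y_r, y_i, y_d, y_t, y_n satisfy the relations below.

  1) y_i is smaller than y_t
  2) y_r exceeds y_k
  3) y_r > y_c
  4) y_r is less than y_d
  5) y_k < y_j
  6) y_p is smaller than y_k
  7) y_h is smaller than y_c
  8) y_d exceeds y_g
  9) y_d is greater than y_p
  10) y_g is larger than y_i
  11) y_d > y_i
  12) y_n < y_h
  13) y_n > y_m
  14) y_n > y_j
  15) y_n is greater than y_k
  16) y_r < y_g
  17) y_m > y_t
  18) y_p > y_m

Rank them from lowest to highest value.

y_i < y_t < y_m < y_p < y_k < y_j < y_n < y_h < y_c < y_r < y_g < y_d

Nothing is placed below y_i, so it is least; from there y_i < y_t; y_t < y_m; y_m < y_p; y_p < y_k; y_k < y_j; y_j < y_n; y_n < y_h; y_h < y_c; y_c < y_r; y_r < y_g; y_g < y_d, each given directly.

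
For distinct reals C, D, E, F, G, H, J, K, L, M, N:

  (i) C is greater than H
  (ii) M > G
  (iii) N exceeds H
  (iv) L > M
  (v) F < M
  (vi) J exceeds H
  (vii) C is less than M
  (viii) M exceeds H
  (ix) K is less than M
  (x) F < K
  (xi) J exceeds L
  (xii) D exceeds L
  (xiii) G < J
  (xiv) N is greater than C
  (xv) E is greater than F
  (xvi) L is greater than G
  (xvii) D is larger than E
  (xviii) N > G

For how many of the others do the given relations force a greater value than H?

From H the given relations immediately reach C, M, N, J.
From those, L — 5 in total.
From those, D — 6 in total.
No other element is forced above H by the given relations, so the count is 6.

6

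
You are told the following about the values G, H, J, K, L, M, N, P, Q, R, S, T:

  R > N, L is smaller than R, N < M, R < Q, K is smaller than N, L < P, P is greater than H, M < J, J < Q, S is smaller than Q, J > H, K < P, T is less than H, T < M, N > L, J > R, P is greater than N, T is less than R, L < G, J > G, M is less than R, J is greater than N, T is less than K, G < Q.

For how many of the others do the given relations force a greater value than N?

Directly above N: M, R, P, J.
One step further: Q (5 so far).
No other element is forced above N by the given relations, so the count is 5.

5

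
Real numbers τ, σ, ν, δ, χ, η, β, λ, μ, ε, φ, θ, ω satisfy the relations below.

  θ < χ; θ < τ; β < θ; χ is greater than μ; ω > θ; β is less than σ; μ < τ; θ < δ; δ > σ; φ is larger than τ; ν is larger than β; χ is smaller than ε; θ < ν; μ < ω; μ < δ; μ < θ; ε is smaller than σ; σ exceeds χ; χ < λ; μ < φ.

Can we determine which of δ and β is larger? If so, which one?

Link the given pairs in sequence: β < θ; θ < χ; χ < ε; ε < σ; σ < δ.
Chaining these gives β < θ < χ < ε < σ < δ.
So δ is larger.

δ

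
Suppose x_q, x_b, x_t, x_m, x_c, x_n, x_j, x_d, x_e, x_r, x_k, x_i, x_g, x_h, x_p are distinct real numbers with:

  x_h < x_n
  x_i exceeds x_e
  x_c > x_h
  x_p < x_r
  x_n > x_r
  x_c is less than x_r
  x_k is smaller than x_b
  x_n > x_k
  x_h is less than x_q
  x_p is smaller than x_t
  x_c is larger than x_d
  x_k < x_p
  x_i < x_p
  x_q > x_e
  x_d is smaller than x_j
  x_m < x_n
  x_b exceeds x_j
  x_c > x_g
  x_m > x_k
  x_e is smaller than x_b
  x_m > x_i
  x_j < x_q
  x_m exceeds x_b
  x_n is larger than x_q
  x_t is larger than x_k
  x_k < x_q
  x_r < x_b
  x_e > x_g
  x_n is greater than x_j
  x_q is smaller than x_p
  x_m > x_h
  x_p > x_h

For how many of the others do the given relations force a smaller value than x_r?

10

The elements the relations force below x_r are x_g, x_d, x_e, x_j, x_h, x_i, x_k, x_q, x_c, x_p — no chain reaches any other.
That is 10.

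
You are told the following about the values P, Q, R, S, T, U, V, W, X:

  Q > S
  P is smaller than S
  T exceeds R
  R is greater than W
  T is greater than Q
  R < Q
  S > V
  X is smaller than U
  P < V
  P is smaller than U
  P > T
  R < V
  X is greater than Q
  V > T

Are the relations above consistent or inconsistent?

We have Q < T stated directly, yet also T < P < V < S < Q by chaining the others — so T < Q. Contradiction.

inconsistent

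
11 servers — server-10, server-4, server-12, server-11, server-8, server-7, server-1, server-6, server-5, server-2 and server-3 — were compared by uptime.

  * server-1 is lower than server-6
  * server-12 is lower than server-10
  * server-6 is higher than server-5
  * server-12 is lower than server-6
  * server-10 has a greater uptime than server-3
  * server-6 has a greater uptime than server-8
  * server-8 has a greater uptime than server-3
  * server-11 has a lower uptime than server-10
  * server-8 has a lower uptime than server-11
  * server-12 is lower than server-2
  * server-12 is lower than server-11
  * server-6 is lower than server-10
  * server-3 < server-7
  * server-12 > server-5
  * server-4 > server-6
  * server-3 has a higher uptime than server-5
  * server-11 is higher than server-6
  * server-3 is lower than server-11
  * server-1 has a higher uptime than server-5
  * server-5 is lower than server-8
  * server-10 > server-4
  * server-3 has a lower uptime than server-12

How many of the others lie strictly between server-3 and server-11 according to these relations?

3

The relations place server-3 below server-11. An element lies strictly between them when it is forced above server-3 and also forced below server-11.
Above server-3: {server-12, server-2, server-8, server-7, server-6, server-4, server-10}. Below server-11: {server-5, server-1, server-12, server-8, server-6}.
Intersection: {server-12, server-8, server-6} — 3.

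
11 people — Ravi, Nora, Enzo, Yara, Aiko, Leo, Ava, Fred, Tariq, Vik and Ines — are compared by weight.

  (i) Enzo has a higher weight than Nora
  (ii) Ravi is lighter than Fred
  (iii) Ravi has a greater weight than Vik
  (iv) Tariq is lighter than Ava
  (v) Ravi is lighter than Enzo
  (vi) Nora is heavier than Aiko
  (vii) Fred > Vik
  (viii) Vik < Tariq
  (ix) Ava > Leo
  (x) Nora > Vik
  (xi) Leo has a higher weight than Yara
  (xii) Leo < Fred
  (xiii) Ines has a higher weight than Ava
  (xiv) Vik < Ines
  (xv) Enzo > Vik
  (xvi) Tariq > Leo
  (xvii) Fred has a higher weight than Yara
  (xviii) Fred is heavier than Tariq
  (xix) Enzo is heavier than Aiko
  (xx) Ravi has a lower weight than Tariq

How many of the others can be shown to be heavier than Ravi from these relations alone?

5

From Ravi the given relations immediately reach Tariq, Fred, Enzo.
From those, Ava — 4 in total.
From those, Ines — 5 in total.
No other element is forced above Ravi by the given relations, so the count is 5.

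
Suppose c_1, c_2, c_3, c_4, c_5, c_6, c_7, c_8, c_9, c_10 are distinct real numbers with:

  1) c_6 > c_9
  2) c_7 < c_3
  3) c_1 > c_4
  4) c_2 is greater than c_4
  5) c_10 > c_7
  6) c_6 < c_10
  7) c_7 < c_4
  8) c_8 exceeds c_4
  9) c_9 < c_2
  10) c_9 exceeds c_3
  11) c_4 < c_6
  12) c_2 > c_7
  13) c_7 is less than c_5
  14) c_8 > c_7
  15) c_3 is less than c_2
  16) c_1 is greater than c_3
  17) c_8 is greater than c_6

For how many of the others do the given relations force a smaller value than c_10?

From c_10 the given relations immediately reach c_7, c_6.
From those, c_9, c_4 — 4 in total.
From those, c_3 — 5 in total.
No other element is forced below c_10 by the given relations, so the count is 5.

5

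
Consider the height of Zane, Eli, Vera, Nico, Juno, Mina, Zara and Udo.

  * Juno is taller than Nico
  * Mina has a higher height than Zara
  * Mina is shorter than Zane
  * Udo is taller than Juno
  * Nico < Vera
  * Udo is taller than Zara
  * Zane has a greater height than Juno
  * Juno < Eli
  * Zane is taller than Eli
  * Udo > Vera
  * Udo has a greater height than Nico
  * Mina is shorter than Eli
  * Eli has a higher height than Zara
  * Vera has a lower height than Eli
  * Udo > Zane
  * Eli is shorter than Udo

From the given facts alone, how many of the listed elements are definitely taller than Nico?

From Nico the given relations immediately reach Vera, Juno, Udo.
From those, Eli, Zane — 5 in total.
No other element is forced above Nico by the given relations, so the count is 5.

5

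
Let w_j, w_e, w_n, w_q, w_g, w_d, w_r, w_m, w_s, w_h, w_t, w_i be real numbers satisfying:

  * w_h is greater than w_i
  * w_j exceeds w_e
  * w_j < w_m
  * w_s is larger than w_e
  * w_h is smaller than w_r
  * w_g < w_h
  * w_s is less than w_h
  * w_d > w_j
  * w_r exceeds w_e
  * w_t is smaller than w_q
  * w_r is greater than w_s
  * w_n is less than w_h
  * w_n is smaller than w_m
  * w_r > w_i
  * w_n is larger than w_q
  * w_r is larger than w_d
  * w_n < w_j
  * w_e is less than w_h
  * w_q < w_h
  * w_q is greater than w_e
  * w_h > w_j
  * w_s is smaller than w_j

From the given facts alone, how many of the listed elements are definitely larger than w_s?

5

The elements the relations force above w_s are w_j, w_m, w_h, w_d, w_r — no chain reaches any other.
That is 5.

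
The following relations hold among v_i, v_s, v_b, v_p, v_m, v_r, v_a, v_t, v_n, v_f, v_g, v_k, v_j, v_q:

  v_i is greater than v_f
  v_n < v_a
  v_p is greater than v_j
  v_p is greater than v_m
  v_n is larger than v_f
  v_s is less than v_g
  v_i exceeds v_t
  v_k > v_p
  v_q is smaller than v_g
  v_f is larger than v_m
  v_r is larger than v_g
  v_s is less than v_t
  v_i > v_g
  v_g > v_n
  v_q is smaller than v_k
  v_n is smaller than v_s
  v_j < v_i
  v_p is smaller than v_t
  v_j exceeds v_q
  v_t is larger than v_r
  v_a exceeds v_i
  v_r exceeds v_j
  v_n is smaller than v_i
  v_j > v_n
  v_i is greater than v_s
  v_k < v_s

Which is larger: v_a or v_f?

v_f < v_n < v_j < v_p < v_k < v_s < v_g < v_r < v_t < v_i < v_a, by transitivity through v_n, v_j, v_p, v_k, v_s, v_g, v_r, v_t, v_i.
So v_f < v_a; v_a is the larger of the two.

v_a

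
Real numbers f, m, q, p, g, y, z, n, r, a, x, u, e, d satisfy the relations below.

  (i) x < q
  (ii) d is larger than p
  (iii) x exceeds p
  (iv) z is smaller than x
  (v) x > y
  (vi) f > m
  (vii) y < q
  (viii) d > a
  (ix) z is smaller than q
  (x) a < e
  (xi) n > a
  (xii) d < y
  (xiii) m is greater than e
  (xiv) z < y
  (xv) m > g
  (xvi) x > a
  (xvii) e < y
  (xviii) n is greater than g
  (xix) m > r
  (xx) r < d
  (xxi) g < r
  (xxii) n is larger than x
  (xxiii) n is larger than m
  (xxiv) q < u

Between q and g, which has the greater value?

q

The relevant relations are g < r; r < d; d < y; y < x; x < q.
Chaining these gives g < r < d < y < x < q.
So g < q; q is the larger of the two.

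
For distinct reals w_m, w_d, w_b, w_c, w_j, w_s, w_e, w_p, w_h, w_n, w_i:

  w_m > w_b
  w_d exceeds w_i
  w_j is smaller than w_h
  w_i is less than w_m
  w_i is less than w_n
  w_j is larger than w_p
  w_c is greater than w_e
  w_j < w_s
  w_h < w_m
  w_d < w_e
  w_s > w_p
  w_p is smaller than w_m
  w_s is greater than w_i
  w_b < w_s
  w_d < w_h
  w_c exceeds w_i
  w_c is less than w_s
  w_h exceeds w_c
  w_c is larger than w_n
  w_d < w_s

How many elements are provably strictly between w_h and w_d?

Chaining upward from w_d reaches: w_e, w_c, w_s, w_m.
Chaining downward from w_h reaches: w_p, w_i, w_j, w_e, w_n, w_c.
Strictly between w_d and w_h are those in both lists: w_e, w_c — 2 elements.

2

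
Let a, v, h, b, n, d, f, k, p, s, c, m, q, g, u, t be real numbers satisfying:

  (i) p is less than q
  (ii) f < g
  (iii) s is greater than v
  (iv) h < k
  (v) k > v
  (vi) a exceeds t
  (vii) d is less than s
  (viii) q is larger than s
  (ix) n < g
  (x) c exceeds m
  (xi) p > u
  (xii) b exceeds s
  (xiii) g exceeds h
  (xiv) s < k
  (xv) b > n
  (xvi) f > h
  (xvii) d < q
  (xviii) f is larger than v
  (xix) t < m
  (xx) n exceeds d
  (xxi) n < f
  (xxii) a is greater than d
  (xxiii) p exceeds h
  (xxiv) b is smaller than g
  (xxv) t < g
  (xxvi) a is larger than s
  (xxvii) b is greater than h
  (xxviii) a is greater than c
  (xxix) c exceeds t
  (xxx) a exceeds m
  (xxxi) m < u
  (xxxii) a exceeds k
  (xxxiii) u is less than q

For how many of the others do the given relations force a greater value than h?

Directly above h: k, f, p, b, g.
One step further: a, q (7 so far).
Nothing else is reachable above h; 7 in all.

7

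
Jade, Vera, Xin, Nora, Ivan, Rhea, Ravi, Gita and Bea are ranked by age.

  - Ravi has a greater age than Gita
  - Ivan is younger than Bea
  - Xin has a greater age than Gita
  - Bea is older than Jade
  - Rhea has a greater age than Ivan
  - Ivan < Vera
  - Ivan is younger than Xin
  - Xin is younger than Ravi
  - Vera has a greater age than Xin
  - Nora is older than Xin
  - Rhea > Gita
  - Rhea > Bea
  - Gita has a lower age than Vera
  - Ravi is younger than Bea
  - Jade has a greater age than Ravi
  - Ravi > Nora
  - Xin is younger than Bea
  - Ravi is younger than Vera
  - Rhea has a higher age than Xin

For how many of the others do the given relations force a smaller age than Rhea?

7

The elements the relations force below Rhea are Gita, Ivan, Xin, Nora, Ravi, Jade, Bea — no chain reaches any other.
That is 7.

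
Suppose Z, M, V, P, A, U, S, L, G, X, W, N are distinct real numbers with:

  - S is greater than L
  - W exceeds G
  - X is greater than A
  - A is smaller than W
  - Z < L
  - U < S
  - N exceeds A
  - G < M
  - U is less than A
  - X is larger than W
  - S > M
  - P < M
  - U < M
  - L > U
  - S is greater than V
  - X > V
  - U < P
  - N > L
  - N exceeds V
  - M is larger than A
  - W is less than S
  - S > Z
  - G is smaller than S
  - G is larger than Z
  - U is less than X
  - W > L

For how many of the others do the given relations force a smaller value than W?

5

The elements the relations force below W are Z, U, A, L, G — no chain reaches any other.
That is 5.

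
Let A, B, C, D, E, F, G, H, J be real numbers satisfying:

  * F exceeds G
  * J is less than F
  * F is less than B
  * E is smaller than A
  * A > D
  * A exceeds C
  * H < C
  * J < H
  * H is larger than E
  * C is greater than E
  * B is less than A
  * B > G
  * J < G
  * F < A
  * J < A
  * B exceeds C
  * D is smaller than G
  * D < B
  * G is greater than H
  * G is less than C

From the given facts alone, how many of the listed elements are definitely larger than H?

Directly above H: G, C.
One step further: F, B, A (5 so far).
No other element is forced above H by the given relations, so the count is 5.

5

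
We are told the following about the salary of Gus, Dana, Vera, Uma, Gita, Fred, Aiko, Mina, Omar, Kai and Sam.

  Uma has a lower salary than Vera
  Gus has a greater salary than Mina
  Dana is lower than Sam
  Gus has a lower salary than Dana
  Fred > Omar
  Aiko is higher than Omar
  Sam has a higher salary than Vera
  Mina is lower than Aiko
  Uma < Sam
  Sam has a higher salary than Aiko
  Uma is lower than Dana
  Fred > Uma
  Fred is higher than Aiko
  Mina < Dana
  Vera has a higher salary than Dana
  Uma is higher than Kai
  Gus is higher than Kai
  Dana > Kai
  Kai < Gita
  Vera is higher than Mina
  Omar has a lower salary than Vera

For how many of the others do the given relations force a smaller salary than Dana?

4

The elements the relations force below Dana are Mina, Kai, Uma, Gus — no chain reaches any other.
That is 4.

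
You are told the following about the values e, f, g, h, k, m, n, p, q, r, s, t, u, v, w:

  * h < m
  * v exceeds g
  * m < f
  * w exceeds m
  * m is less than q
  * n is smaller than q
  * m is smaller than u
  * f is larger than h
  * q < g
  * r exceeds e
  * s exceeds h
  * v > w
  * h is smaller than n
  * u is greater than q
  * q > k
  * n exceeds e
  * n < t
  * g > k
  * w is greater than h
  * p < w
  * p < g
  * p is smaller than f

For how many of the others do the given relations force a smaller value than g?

Directly below g: p, k, q.
One step further: m, n (5 so far).
One step further: h, e (7 so far).
Nothing else is reachable below g; 7 in all.

7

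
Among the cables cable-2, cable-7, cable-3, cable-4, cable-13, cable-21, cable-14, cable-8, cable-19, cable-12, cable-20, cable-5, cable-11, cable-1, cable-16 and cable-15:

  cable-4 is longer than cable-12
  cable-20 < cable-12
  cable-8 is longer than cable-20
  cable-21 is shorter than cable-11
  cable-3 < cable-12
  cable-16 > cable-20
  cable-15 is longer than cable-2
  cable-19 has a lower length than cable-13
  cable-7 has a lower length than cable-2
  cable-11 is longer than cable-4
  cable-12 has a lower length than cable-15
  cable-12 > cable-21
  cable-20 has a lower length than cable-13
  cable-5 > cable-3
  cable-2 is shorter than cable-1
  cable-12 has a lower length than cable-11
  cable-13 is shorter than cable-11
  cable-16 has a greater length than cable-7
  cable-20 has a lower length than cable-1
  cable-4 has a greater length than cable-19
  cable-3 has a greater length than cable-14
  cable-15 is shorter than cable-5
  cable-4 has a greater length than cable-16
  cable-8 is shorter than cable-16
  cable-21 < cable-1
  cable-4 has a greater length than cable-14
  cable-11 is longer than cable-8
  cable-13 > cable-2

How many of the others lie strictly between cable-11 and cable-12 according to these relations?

1

The relations place cable-12 below cable-11. An element lies strictly between them when it is forced above cable-12 and also forced below cable-11.
Above cable-12: {cable-4, cable-15, cable-5}. Below cable-11: {cable-7, cable-20, cable-21, cable-14, cable-3, cable-8, cable-19, cable-2, cable-13, cable-16, cable-4}.
Intersection: {cable-4} — 1.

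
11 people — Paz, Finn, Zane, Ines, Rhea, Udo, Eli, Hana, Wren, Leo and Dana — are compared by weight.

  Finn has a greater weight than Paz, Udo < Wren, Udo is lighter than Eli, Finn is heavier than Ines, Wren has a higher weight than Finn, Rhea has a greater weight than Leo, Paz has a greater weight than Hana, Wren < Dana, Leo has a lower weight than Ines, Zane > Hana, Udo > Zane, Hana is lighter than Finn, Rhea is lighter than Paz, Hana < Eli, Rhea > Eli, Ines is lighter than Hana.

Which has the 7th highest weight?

Chaining the given pairs: Leo < Ines < Hana < Zane < Udo < Eli < Rhea < Paz < Finn < Wren < Dana.
Counting 7 from the largest end gives Udo.

Udo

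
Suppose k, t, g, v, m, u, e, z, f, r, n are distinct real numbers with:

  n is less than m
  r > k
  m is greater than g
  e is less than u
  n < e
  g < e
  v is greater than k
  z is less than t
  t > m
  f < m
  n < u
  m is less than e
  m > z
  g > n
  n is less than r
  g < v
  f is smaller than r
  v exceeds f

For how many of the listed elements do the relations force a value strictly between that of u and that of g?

Chaining upward from g reaches: m, e, t, v.
Chaining downward from u reaches: f, n, z, m, e.
Strictly between g and u are those in both lists: m, e — 2 elements.

2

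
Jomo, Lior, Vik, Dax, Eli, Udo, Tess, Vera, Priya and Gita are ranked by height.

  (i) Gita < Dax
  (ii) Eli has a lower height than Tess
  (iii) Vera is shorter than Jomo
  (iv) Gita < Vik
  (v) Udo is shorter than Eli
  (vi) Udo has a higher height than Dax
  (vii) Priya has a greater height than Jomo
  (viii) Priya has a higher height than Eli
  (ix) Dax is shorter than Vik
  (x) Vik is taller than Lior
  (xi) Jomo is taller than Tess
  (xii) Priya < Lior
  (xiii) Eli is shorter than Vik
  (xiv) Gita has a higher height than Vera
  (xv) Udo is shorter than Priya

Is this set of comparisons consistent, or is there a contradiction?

consistent

Every relation is compatible with Vera < Gita < Dax < Udo < Eli < Tess < Jomo < Priya < Lior < Vik; the set is consistent.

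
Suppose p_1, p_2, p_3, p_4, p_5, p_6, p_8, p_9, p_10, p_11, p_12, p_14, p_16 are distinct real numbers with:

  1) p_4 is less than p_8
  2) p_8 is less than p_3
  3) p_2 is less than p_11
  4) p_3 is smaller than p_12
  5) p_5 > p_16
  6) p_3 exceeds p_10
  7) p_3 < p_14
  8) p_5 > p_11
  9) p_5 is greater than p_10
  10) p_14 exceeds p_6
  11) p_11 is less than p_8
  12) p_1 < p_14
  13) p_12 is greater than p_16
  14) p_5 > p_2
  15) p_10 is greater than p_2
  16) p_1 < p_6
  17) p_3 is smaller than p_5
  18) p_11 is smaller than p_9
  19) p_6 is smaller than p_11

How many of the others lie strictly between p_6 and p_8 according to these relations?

Chaining upward from p_6 reaches: p_11, p_9, p_3, p_14, p_12, p_5.
Chaining downward from p_8 reaches: p_2, p_1, p_4, p_11.
Strictly between p_6 and p_8 are those in both lists: p_11 — 1 element.

1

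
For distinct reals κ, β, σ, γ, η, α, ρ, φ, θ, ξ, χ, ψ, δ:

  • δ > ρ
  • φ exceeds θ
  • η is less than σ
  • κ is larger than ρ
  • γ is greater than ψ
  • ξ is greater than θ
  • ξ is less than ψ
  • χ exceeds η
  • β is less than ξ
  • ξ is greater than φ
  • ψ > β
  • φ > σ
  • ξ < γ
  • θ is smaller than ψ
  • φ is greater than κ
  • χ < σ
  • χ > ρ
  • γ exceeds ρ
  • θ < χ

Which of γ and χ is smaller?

Link the given pairs in sequence: χ < σ; σ < φ; φ < ξ; ξ < ψ; ψ < γ.
Chaining these gives χ < σ < φ < ξ < ψ < γ.
So χ < γ; χ is the smaller of the two.

χ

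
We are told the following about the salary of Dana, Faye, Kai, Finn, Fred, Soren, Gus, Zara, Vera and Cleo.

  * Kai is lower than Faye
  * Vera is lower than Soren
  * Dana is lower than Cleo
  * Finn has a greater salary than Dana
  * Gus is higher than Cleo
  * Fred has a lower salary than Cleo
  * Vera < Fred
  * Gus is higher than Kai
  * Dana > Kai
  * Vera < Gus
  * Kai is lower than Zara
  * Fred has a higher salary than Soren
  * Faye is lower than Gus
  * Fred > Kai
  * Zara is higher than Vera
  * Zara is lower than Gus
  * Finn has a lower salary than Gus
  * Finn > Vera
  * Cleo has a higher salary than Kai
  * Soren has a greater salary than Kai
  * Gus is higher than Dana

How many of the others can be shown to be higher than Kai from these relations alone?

8

Directly above Kai: Dana, Soren, Zara, Fred, Cleo, Faye, Gus.
One step further: Finn (8 so far).
No other element is forced above Kai by the given relations, so the count is 8.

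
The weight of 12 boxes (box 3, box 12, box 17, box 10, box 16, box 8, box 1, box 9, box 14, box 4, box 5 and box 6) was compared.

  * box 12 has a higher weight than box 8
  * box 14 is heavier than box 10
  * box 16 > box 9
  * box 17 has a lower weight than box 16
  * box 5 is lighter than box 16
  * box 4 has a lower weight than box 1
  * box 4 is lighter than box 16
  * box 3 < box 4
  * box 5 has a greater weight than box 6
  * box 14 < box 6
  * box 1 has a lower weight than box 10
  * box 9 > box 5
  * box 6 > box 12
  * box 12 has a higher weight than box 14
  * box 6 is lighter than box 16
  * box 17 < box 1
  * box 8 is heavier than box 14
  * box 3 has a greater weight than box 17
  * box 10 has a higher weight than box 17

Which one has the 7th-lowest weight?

box 8

Chaining the given pairs: box 17 < box 3 < box 4 < box 1 < box 10 < box 14 < box 8 < box 12 < box 6 < box 5 < box 9 < box 16.
The 7th smallest is box 8.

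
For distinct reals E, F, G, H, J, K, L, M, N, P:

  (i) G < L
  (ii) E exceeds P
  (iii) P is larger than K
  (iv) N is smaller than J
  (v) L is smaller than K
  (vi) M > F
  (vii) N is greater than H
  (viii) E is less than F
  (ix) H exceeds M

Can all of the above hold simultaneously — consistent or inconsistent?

consistent

Every relation is compatible with G < L < K < P < E < F < M < H < N < J; the set is consistent.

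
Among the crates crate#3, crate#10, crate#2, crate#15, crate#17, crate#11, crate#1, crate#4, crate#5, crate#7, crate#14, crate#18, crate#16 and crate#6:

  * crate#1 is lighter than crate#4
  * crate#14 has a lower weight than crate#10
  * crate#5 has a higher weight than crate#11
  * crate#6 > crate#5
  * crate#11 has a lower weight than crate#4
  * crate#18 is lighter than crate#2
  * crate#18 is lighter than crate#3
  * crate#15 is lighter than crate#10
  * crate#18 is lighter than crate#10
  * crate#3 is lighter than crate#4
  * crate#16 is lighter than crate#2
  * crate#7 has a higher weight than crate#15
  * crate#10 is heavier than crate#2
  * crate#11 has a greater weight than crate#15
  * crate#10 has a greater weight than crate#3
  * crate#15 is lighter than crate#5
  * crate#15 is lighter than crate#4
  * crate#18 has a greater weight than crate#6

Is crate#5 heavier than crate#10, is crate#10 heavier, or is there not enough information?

crate#5 < crate#6 and crate#6 < crate#18 give crate#5 < crate#18.
With crate#18 < crate#3: crate#5 < crate#6 < crate#18 < crate#3.
With crate#3 < crate#10: crate#5 < crate#6 < crate#18 < crate#3 < crate#10.
So crate#10 is heavier.

crate#10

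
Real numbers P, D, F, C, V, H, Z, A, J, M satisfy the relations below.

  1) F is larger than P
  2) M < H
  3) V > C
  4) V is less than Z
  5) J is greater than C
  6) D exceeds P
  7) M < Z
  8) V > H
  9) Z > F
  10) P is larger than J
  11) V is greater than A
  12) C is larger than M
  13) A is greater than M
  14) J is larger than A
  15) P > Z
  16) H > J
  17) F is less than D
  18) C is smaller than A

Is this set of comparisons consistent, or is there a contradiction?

inconsistent

Chaining the given relations yields Z < P < F, so Z < F. But one relation states F < Z. These cannot both hold.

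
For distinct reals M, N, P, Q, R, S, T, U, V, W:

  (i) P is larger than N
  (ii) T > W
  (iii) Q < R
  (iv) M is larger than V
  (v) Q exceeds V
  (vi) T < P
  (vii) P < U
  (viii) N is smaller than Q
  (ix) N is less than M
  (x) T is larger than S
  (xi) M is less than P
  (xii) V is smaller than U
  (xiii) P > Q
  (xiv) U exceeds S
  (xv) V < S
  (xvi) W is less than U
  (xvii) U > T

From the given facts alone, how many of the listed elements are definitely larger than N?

5

Directly above N: Q, M, P.
One step further: R, U (5 so far).
No other element is forced above N by the given relations, so the count is 5.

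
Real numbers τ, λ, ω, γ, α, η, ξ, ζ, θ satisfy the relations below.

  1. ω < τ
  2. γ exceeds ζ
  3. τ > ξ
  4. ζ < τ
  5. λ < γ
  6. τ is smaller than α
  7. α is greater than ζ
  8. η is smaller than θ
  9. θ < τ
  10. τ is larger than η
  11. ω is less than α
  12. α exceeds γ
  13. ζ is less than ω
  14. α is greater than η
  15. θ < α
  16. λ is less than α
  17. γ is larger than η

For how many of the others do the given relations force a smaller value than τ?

5

From τ the given relations immediately reach η, θ, ζ, ω, ξ.
Nothing else is reachable below τ; 5 in all.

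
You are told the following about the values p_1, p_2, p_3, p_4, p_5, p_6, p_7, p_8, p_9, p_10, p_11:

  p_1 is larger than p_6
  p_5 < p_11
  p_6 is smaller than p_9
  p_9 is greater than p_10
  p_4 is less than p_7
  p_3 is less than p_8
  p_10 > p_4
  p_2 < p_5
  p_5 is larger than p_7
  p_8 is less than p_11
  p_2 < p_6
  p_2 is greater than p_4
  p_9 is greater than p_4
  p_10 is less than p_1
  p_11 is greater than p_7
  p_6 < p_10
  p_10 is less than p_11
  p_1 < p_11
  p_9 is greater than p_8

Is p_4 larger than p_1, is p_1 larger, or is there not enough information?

p_1

The relevant relations are p_4 < p_2; p_2 < p_6; p_6 < p_10; p_10 < p_1.
Together: p_4 < p_2 < p_6 < p_10 < p_1.
So p_1 is larger.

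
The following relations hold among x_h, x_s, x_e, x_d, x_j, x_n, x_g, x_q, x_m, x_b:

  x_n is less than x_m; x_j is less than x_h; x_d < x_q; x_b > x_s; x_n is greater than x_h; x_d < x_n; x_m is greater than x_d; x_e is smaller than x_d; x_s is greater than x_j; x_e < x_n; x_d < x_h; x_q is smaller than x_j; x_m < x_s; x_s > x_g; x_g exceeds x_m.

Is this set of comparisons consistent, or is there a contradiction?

The single ordering x_e < x_d < x_q < x_j < x_h < x_n < x_m < x_g < x_s < x_b satisfies every listed relation, so no contradiction arises.

consistent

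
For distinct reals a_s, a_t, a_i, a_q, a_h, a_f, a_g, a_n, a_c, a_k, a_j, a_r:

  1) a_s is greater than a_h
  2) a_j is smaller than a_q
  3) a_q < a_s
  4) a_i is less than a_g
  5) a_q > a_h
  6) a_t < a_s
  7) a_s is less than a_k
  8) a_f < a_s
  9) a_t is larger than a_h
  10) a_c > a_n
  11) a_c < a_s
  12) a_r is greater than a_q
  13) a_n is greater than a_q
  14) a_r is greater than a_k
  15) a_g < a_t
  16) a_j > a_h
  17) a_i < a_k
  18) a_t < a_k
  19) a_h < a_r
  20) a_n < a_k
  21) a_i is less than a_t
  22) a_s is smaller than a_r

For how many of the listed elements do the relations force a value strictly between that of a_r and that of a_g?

3

The relations place a_g below a_r. An element lies strictly between them when it is forced above a_g and also forced below a_r.
Above a_g: {a_t, a_s, a_k}. Below a_r: {a_h, a_j, a_q, a_f, a_i, a_n, a_t, a_c, a_s, a_k}.
Intersection: {a_t, a_s, a_k} — 3.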